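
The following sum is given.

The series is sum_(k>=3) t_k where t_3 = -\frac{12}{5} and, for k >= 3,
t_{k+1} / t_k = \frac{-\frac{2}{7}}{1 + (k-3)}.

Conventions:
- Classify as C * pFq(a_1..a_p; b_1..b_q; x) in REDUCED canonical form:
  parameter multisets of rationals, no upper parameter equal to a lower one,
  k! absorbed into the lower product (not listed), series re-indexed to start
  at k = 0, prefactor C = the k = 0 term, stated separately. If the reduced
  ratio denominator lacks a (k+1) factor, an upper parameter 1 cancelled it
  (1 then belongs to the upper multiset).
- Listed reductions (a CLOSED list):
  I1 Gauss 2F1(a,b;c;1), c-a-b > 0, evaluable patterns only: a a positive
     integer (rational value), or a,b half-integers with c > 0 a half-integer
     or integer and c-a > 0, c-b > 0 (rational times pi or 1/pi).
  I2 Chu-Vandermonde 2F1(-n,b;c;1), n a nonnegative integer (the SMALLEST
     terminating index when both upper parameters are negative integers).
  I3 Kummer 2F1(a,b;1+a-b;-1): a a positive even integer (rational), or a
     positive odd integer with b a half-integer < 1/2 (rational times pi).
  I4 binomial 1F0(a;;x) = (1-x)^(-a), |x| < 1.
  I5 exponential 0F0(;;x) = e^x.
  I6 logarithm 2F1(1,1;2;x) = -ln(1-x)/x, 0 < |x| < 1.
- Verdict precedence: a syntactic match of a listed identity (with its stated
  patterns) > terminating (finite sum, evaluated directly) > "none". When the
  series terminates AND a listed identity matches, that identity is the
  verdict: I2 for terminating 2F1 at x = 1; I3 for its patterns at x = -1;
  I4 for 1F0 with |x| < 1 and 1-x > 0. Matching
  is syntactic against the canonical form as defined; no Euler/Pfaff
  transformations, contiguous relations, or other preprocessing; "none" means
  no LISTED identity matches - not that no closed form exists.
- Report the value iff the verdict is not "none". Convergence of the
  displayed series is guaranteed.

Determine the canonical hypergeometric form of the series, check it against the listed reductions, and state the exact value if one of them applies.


The series (x = -\frac{2}{7}) is 0F0: upper {-}, lower {-}, prefactor -\frac{12}{5}. Verdict (x = -\frac{2}{7}): exponential (I5) applies (the 0F0 exponential series at x = -\frac{2}{7}). Hence: \left(-\frac{12}{5}\right) \cdot e^{-\frac{2}{7}}.

Key observation: x = -\frac{2}{7} and roots of the ratio polynomials (C = -12/5) are the negated parameters.
Term ratio: r(k) = -\frac{2}{7} * 1 / [(k+1)] - rational; roots negated = parameters, x = -\frac{2}{7}, C = -\frac{12}{5}.


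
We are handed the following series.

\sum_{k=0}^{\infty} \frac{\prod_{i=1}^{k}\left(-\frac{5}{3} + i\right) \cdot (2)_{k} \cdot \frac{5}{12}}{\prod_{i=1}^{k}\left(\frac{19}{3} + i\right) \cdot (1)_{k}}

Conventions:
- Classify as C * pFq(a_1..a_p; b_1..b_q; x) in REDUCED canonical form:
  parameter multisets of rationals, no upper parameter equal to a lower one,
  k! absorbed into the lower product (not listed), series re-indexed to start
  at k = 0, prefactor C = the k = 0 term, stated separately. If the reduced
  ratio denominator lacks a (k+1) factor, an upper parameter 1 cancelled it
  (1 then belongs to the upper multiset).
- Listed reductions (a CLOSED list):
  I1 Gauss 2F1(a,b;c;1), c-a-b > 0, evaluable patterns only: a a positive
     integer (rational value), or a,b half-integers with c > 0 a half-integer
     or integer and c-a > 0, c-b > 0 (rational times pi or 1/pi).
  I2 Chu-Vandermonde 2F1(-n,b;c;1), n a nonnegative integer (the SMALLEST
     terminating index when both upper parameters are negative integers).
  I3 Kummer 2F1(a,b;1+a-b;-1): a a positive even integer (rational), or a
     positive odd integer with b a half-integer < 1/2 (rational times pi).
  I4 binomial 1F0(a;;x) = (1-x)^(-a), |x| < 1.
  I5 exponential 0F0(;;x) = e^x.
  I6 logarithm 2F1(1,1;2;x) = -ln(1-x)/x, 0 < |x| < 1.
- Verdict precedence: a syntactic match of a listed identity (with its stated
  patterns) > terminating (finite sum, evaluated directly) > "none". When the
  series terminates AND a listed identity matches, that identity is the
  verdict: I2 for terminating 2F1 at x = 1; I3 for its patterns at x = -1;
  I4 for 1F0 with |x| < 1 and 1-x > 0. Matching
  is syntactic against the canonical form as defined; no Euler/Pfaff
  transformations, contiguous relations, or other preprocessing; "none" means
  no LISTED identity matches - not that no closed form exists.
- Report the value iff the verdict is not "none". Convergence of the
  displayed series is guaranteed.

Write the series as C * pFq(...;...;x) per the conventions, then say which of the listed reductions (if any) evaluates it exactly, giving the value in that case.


x = 1 here; the reduced form reads 2F1, upper {-\frac{2}{3}, 2}, lower {\frac{22}{3}}, C = \frac{5}{12}. Verdict: Gauss (I1, integer-parameter pattern) fires (x = 1: the Gamma ratio telescopes since c-a-b = 6 > 0 and a = 2 in Z>0). Its exact value is \frac{190}{567}.

First insight: t_0 being \frac{5}{12}, the lower running product (C = 5/12, x = 1) is a rising factorial.
Consecutive-term ratio: r(k) = 1 * (k-\frac{2}{3}) (k+2) / [(k+\frac{22}{3}) (k+1)] ; factor over Q: parameters, x = 1, and C = \frac{5}{12}.


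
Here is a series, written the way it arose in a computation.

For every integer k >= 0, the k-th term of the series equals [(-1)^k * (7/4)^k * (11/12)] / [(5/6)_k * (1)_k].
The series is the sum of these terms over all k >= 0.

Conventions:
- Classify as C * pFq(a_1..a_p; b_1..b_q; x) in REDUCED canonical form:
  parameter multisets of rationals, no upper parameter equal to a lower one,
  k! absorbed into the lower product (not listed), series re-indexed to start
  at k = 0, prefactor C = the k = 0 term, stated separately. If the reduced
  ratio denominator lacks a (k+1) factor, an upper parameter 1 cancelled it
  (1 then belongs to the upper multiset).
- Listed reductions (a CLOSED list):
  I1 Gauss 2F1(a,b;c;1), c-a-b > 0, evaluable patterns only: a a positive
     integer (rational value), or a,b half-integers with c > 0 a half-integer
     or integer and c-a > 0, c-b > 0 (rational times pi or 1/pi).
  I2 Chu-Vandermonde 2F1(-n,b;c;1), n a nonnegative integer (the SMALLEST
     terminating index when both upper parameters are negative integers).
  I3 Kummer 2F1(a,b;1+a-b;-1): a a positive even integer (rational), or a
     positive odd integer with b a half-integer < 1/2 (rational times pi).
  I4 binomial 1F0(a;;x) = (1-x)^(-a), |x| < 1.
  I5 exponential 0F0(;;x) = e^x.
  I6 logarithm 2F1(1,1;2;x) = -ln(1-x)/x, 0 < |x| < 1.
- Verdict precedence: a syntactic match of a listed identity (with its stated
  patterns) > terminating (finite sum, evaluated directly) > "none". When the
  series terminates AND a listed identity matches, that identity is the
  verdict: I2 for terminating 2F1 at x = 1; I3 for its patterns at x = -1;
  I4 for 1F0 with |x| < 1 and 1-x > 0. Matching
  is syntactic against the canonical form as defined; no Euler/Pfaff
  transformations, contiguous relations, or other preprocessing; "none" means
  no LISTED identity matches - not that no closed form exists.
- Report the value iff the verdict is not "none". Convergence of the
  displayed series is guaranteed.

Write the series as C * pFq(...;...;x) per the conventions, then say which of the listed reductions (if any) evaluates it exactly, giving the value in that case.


This is 11/12 * 0F1(-; 5/6; -7/4) in reduced canonical form. Verdict: no listed reduction: x = -7/4 and upper {-} fail every I1-I6 pattern.

Structural cue: t_0 = 11/12 here, and the (-1)^k factor (C = 11/12, x = -7/4) folds into the argument's sign.
Term ratio: r(k) = (-7/4) * 1 / [(k+5/6) (k+1)] - rational in k, leading ratio (-7/4); with t_0 = 11/12, classification follows.


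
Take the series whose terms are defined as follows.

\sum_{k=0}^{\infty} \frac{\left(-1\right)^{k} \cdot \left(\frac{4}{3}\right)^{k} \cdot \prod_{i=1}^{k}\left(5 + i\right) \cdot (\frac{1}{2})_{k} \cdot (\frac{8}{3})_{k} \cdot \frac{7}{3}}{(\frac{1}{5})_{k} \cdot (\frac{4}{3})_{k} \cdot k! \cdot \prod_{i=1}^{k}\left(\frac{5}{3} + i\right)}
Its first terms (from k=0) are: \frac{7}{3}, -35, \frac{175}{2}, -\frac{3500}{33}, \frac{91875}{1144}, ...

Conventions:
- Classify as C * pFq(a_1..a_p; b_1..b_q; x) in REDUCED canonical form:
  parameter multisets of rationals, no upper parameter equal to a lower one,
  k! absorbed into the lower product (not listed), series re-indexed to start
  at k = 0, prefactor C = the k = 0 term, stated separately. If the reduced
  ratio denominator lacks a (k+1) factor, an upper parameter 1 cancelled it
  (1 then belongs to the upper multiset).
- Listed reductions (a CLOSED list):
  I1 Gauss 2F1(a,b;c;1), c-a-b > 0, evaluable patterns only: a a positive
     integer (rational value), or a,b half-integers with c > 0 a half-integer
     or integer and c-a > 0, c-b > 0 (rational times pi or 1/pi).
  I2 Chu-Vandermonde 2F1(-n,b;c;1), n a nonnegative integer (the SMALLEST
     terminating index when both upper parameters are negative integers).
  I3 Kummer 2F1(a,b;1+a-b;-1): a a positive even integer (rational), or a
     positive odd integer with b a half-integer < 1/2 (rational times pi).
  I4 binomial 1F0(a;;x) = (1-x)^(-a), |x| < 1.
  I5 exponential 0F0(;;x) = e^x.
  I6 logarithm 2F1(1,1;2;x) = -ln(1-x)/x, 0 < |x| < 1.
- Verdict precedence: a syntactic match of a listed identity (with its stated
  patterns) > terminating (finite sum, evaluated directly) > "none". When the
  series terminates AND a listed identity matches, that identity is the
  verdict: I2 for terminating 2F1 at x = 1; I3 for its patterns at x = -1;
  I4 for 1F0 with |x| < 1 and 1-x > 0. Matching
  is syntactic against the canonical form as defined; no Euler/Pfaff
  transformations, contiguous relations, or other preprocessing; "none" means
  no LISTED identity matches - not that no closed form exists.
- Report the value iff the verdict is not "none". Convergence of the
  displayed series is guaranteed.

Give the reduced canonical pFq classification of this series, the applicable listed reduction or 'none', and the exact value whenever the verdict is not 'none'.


x = -\frac{4}{3} here; the reduced form reads 2F2, upper {\frac{1}{2}, 6}, lower {\frac{1}{5}, \frac{4}{3}}, C = \frac{7}{3}. Verdict: none here - no I1-I6 shape fits x = -\frac{4}{3} with lower {\frac{1}{5}, \frac{4}{3}}.

Key observation: t_0 being \frac{7}{3}, the (-1)^k factor (prefactor 7/3) folds into the argument's sign.
Consecutive-term ratio: r(k) = -\frac{4}{3} * (k+\frac{1}{2}) (k+6) / [(k+\frac{1}{5}) (k+\frac{4}{3}) (k+1)] - poly over poly, x = -\frac{4}{3} from leading terms; C = \frac{7}{3} at k = 0.


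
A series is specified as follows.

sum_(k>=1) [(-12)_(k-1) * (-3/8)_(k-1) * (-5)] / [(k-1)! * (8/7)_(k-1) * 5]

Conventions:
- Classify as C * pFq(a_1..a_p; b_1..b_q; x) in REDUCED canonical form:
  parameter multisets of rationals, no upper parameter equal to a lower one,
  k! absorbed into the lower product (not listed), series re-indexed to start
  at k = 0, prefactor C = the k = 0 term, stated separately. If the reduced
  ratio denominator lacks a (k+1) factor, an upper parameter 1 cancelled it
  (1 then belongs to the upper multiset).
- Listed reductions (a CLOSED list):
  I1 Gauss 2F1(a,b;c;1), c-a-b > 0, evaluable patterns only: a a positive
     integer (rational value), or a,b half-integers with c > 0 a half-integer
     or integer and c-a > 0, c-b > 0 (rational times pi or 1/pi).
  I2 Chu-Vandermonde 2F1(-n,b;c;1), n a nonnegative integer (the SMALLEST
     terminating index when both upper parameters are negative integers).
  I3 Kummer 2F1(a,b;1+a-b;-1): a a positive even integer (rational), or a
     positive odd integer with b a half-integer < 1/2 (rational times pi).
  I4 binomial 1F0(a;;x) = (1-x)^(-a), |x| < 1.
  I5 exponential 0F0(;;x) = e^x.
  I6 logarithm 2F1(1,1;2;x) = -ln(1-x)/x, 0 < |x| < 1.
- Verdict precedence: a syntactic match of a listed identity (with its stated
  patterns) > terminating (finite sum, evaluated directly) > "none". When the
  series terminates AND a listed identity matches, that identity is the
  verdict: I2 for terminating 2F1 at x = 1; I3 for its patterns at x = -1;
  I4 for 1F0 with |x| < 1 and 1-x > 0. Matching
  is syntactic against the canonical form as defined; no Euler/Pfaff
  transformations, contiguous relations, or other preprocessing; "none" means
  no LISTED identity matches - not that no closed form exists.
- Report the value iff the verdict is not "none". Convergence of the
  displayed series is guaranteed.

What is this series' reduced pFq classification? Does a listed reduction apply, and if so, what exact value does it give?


At argument 1: a 2F1 with upper {-12, -3/8}, lower {8/7}, scaled by C = -1. Verdict: Vandermonde's identity (I2) applies (terminating 2F1 at x = 1 with n = 12, b = -3/8, c = 8/7). Hence: -31832704583534964409/11591139540944814080.

First insight: x = 1 and the constant factors (prefactor -1) combine into one prefactor.
Term ratio: r(k) = 1 * (k-12) (k-3/8) / [(k+8/7) (k+1)] - rational in k, leading ratio 1; with t_0 = -1, classification follows.


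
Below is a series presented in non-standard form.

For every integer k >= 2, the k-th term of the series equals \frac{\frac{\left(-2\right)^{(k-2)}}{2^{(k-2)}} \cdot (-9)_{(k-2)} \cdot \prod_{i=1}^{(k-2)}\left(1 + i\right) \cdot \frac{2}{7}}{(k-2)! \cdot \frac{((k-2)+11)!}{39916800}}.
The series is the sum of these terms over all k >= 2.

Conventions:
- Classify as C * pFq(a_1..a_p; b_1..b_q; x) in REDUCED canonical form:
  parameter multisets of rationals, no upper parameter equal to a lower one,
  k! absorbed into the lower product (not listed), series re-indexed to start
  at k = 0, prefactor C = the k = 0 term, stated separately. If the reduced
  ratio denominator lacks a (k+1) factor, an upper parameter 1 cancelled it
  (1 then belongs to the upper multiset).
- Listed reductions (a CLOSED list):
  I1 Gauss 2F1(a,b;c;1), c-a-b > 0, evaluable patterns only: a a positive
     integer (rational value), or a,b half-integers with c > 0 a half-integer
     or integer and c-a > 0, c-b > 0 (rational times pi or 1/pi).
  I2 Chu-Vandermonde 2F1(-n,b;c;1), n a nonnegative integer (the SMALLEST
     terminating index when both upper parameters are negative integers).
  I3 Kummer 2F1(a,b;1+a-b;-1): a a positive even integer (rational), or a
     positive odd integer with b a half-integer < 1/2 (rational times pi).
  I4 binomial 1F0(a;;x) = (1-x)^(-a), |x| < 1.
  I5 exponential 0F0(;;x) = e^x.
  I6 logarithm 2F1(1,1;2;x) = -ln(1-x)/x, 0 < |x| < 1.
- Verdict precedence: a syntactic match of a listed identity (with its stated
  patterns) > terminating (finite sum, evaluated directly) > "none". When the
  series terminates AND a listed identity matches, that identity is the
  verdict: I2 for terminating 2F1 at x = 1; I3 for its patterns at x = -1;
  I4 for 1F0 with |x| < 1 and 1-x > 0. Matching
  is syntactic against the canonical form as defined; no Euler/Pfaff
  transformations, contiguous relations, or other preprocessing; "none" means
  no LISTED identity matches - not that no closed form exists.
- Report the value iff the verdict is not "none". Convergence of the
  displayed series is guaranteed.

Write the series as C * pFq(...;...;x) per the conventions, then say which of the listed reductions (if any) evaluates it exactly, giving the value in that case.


First insight: x = -1 and the running product (C = 2/7) telescopes to a rising factorial.
Term ratio: r(k) = -1 * (k-9) (k+2) / [(k+12) (k+1)] - rational; roots negated = parameters, x = -1, C = \frac{2}{7}.

Canonical form: C = \frac{2}{7} times 2F1 with upper {-9, 2}, lower {12}, x = -1. Verdict (x = -1): the Kummer evaluation I3 applies (x = -1; c = 12 equals 1+a-b for upper {-9, 2}: listed pattern). Value: \frac{11}{7}.


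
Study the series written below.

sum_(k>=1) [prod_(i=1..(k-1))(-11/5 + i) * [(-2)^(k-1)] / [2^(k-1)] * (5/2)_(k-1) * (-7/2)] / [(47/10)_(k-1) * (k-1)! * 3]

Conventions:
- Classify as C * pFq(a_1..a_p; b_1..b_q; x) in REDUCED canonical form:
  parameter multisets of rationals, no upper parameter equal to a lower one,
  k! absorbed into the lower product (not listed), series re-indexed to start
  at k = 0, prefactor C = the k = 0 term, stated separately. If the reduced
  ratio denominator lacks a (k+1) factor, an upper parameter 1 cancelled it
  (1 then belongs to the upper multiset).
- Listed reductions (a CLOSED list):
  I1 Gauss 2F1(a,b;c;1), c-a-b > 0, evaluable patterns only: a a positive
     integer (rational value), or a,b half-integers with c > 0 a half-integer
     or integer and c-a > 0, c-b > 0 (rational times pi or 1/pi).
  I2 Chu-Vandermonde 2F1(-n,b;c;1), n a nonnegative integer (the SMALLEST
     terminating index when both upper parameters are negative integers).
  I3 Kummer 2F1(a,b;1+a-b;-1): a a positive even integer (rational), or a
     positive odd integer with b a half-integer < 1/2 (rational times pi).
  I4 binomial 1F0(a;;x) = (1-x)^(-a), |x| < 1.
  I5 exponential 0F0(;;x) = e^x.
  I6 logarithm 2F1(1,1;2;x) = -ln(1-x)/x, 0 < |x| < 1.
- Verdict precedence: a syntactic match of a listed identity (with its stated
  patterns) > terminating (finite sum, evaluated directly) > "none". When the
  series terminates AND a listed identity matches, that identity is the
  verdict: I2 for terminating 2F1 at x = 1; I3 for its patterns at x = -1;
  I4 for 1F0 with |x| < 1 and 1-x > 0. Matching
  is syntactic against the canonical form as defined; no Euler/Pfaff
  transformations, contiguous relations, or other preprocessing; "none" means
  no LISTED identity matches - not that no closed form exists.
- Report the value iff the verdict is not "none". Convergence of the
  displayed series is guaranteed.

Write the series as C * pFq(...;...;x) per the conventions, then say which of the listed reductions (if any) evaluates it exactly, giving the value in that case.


This is -7/6 * 2F1(-6/5, 5/2; 47/10; -1) in reduced canonical form. Verdict: none. Every listed pattern misses the 2F1 form at -1, upper {-6/5, 5/2}.

First insight: t_0 being -7/6, the constant factors (C = -7/6) combine into one prefactor.
Step ratio: r(k) = (-1) * (k-6/5) (k+5/2) / [(k+47/10) (k+1)] ; factor over Q: parameters, x = (-1), and C = -7/6.


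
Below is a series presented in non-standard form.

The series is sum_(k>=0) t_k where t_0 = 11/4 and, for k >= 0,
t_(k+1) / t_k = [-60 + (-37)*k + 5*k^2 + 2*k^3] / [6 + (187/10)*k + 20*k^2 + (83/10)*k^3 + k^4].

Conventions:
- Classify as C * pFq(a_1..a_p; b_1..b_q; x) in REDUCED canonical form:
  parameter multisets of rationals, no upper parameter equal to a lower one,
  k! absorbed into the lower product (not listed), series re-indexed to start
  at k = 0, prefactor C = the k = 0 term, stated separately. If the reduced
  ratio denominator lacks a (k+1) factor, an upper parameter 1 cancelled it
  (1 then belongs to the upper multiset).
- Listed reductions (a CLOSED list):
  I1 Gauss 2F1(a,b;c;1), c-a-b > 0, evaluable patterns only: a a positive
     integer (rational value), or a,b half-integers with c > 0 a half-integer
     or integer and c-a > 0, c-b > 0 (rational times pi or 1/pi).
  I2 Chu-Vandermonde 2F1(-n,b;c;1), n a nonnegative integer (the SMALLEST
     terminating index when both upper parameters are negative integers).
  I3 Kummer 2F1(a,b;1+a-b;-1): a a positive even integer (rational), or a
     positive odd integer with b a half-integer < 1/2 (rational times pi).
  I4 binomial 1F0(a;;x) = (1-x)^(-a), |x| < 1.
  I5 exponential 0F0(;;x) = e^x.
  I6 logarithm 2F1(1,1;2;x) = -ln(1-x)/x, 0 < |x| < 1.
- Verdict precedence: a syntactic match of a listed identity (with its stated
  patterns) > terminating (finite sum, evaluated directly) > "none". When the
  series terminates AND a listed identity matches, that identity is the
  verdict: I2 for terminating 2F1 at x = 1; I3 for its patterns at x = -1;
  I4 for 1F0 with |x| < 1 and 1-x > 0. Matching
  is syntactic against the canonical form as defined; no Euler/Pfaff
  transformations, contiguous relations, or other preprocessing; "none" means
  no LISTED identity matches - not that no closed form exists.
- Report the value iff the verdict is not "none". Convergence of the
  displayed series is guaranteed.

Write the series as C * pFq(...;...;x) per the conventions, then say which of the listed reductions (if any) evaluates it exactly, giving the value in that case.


Reduced: x = 2, 1F1, upper = {-4}, lower = {4/5}, C = 11/4. Verdict: terminating - upper -4 stops the sum at k = 4; the 5 terms are added exactly. Sum: 1133/532.

Structural cue: t_0 being 11/4, factor the ratio over Q (C = 11/4, x = 2): negated roots = parameters.
Ratio: r(k) = 2 * (k-4) / [(k+4/5) (k+1)] - rational in k, leading ratio 2; with t_0 = 11/4, classification follows.


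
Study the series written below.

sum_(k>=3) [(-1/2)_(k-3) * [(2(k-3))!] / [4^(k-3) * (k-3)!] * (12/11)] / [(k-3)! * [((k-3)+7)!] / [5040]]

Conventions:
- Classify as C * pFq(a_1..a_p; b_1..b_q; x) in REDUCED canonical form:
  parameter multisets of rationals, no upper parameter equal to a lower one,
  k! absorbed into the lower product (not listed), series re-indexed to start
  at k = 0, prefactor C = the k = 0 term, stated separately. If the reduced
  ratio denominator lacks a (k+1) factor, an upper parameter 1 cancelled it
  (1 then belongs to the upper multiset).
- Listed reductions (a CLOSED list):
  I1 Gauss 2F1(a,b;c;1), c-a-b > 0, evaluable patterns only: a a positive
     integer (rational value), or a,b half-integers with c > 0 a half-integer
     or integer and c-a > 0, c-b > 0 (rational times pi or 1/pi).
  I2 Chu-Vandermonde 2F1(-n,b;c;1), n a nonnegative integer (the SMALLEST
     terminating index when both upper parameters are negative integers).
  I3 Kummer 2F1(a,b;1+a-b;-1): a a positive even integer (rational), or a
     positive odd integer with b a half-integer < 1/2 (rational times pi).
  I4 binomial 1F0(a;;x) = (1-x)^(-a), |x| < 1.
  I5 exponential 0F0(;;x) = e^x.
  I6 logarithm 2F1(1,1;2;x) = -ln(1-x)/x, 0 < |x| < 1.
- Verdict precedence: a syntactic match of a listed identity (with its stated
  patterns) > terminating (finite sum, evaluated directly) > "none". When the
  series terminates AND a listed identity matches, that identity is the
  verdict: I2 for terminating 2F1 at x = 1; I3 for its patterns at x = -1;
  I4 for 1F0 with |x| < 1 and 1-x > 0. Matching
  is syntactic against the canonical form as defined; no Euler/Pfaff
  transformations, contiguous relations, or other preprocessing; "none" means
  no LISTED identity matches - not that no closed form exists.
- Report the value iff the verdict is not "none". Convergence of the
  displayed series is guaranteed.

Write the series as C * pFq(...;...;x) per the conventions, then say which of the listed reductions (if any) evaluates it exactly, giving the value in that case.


x = 1 here; the reduced form reads 2F1, upper {-1/2, 1/2}, lower {8}, C = 12/11. Verdict: the half-integer Gauss pattern (I1) applies (x = 1; upper {-1/2, 1/2} half-integers, c = 8 in the evaluable pattern). Its exact value is (33554432/10122255) / pi.

Key observation: t_0 being 12/11, the (2k)!/(4^k k!) block (C = 12/11, x = 1) is the Pochhammer (1/2)_k.
Consecutive-term ratio: r(k) = 1 * (k-1/2) (k+1/2) / [(k+8) (k+1)] - rational in k, leading ratio 1; with t_0 = 12/11, classification follows.


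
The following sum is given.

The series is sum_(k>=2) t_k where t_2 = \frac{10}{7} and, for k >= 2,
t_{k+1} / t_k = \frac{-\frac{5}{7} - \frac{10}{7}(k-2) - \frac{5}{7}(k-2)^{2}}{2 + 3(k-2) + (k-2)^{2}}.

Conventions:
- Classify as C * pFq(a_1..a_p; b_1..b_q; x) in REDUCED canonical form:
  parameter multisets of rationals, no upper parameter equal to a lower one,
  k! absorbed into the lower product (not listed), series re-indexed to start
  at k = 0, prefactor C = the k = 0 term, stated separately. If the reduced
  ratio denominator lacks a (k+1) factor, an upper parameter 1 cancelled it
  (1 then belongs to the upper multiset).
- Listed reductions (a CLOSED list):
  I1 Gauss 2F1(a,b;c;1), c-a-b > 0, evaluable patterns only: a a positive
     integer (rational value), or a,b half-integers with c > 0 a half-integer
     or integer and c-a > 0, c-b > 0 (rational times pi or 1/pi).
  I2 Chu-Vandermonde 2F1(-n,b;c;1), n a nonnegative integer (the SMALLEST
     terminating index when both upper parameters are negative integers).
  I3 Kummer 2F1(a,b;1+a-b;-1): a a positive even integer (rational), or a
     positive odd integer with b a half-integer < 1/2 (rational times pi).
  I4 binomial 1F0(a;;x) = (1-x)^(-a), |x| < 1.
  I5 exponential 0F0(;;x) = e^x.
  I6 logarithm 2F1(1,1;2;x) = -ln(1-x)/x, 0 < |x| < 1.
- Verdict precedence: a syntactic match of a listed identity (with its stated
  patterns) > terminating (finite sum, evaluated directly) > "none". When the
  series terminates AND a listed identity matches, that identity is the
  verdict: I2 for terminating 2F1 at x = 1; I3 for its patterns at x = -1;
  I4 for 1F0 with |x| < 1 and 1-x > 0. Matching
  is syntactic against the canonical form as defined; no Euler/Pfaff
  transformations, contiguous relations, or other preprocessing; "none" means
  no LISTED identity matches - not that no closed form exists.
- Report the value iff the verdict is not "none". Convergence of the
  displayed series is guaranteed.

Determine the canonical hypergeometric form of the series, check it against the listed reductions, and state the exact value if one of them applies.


x = -\frac{5}{7} here; the reduced form reads 2F1, upper {1, 1}, lower {2}, C = \frac{10}{7}. Verdict (x = -\frac{5}{7}): the I6 logarithm reduction applies (the logarithm: parameters (1,1;2), x = -\frac{5}{7}). Value: 2 \cdot \ln\left(\frac{12}{7}\right).

The tell: with t_0 = \frac{10}{7}, roots of the ratio polynomials (C = 10/7) are the negated parameters.
Consecutive-term ratio: r(k) = -\frac{5}{7} * (k+1) (k+1) / [(k+2) (k+1)] - rational in k. x = -\frac{5}{7}; t_0 = \frac{10}{7}; negate the roots.


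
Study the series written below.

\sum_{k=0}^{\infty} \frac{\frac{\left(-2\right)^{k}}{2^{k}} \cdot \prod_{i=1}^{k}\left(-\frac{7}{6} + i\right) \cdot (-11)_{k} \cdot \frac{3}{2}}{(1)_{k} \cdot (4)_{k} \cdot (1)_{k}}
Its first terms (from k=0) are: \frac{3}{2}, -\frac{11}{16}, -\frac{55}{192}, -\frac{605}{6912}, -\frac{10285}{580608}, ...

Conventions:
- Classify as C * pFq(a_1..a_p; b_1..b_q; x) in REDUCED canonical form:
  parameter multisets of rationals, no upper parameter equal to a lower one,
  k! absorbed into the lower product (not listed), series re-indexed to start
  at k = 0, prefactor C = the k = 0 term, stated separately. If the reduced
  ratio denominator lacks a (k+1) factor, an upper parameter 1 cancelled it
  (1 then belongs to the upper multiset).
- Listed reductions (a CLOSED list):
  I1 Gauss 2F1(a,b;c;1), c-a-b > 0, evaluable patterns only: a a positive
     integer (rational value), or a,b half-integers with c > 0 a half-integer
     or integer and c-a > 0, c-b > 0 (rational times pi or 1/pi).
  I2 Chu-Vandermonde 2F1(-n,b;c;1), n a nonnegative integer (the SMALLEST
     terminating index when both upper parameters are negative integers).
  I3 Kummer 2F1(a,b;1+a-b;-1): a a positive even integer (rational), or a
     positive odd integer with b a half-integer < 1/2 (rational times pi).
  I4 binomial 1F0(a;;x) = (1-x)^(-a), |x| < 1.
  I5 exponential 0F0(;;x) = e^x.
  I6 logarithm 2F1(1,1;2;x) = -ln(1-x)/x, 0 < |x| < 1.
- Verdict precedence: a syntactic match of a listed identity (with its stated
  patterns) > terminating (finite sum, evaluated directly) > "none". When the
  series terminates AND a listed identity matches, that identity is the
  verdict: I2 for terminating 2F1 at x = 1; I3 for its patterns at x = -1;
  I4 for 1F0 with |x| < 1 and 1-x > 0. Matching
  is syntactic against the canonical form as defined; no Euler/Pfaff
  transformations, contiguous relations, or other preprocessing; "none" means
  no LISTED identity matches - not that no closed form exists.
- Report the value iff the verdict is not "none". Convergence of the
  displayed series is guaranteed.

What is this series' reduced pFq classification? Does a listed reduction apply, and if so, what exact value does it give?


This is \frac{3}{2} * 2F2(-11, -\frac{1}{6}; 1, 4; -1) in reduced canonical form. Verdict: terminating at k = 11: the factor (-11)_k kills every later term; summing the 12 survivors is exact. Its exact value is \frac{30474350122765530046033}{72870975116860509388800}.

Key observation: from the first term \frac{3}{2}: the two k-th powers (prefactor 3/2) combine into one argument.
Term ratio: r(k) = -1 * (k-11) (k-\frac{1}{6}) / [(k+1) (k+4) (k+1)] - rational; roots negated = parameters, x = -1, C = \frac{3}{2}.


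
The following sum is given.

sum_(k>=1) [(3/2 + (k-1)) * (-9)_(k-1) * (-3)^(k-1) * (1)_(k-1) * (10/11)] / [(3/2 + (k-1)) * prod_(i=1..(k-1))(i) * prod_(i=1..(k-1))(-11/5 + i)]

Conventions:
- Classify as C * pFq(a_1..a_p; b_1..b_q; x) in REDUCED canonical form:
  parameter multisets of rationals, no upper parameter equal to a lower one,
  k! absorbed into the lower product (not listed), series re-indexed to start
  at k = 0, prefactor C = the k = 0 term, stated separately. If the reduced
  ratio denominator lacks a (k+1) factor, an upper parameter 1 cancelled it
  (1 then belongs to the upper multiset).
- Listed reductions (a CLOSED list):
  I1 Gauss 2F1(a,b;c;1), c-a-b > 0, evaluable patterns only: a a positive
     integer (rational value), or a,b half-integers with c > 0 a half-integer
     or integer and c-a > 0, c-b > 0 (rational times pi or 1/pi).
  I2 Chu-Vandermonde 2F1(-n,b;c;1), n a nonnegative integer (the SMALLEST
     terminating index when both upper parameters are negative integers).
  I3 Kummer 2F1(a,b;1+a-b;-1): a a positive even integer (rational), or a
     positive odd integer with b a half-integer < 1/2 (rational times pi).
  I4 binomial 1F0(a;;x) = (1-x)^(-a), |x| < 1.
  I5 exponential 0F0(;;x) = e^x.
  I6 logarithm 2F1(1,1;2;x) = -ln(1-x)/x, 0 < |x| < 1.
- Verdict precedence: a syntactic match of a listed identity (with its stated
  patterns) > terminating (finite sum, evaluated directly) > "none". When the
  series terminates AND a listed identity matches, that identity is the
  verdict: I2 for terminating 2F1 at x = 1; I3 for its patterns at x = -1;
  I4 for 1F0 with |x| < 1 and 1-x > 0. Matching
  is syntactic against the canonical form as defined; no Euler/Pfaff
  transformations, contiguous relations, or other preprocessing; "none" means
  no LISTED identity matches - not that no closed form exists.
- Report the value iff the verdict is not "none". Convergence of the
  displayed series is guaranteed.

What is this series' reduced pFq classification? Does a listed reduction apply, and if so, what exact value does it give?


x = -3 here; the reduced form reads 2F1, upper {-9, 1}, lower {-6/5}, C = 10/11. Verdict: terminating - the sum ends at index 9 because -9 is a negative integer; exact evaluation follows. Its exact value is 6797430087595/103037.

Structural cue: with t_0 = 10/11, the product of the first k integers (prefactor 10/11) is k!.
Term ratio: r(k) = (-3) * (k-9) (k+1) / [(k-6/5) (k+1)] - rational; roots negated = parameters, x = (-3), C = 10/11.


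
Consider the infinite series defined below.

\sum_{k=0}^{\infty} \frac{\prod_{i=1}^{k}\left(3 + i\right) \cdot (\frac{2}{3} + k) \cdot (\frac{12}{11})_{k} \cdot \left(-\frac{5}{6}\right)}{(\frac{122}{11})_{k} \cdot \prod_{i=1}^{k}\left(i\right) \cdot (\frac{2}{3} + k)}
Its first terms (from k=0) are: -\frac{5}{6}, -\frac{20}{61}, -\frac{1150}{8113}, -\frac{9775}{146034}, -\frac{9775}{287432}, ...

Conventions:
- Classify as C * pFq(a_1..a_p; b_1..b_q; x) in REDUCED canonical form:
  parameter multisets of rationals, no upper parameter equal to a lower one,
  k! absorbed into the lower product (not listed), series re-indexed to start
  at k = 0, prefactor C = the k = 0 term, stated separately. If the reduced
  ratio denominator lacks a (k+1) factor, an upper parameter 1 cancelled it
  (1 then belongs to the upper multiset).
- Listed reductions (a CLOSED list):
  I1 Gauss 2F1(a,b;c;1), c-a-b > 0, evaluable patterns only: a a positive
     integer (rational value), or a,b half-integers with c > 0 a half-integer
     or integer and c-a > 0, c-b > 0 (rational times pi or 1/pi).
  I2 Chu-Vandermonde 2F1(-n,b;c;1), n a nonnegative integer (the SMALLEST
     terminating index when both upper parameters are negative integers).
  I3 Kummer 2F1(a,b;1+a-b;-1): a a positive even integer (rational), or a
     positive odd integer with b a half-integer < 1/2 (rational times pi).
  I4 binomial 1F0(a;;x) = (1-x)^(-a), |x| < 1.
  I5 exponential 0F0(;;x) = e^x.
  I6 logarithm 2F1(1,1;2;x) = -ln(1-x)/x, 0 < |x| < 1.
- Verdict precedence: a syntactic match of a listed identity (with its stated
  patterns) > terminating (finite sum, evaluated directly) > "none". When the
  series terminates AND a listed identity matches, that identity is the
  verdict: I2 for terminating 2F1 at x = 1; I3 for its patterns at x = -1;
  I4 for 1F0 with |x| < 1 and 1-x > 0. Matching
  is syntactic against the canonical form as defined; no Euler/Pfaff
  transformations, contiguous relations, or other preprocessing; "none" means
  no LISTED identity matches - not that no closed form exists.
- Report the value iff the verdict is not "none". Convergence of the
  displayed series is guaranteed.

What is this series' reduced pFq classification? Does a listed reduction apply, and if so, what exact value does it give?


x = 1 here; the reduced form reads 2F1, upper {\frac{12}{11}, 4}, lower {\frac{122}{11}}, C = -\frac{5}{6}. Verdict: this is the Gauss summation I1 (x = 1: the Gamma ratio telescopes since c-a-b = 6 > 0 and a = 4 in Z>0). Value: -\frac{5351125}{3689532}.

First insight: x = 1 and the product of the first k integers (C = -5/6) is k!.
Adjacent-term ratio: r(k) = 1 * (k+\frac{12}{11}) (k+4) / [(k+\frac{122}{11}) (k+1)] ; factor over Q: parameters, x = 1, and C = -\frac{5}{6}.


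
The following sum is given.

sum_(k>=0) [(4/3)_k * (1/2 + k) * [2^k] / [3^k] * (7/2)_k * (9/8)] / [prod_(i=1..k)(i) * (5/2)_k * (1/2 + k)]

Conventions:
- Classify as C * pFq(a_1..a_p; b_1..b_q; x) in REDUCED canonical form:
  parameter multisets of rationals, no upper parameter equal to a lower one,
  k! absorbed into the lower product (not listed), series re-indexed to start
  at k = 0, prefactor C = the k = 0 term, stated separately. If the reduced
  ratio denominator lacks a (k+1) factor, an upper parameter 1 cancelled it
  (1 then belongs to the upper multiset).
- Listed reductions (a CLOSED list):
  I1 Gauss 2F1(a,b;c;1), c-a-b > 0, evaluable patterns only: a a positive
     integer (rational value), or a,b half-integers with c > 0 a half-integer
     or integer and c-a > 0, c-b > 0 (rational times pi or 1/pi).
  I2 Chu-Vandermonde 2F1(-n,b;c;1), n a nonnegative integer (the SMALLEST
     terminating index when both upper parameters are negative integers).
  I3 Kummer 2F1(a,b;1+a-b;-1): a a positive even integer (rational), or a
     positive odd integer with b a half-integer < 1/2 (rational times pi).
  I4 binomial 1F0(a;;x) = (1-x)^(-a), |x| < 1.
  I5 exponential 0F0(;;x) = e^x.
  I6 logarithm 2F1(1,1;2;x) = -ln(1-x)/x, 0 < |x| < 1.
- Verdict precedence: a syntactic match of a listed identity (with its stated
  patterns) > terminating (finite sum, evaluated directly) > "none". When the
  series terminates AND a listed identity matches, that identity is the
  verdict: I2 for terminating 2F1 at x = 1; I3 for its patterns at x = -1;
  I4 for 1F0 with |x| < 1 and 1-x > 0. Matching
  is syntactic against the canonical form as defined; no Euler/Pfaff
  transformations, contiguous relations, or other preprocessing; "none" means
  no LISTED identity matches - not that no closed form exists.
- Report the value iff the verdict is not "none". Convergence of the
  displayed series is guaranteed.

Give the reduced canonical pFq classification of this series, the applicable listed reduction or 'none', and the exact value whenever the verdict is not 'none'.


Canonical form: C = 9/8 times 2F1 with upper {4/3, 7/2}, lower {5/2}, x = 2/3. Verdict: no listed reduction: x = 2/3 and upper {4/3, 7/2} fail every I1-I6 pattern.

Key observation: t_0 being 9/8, the factor k + 1/2 cancels (top and bottom), leaving C = 9/8.
Consecutive-term ratio: r(k) = (2/3) * (k+4/3) (k+7/2) / [(k+5/2) (k+1)] - poly over poly, x = (2/3) from leading terms; C = 9/8 at k = 0.


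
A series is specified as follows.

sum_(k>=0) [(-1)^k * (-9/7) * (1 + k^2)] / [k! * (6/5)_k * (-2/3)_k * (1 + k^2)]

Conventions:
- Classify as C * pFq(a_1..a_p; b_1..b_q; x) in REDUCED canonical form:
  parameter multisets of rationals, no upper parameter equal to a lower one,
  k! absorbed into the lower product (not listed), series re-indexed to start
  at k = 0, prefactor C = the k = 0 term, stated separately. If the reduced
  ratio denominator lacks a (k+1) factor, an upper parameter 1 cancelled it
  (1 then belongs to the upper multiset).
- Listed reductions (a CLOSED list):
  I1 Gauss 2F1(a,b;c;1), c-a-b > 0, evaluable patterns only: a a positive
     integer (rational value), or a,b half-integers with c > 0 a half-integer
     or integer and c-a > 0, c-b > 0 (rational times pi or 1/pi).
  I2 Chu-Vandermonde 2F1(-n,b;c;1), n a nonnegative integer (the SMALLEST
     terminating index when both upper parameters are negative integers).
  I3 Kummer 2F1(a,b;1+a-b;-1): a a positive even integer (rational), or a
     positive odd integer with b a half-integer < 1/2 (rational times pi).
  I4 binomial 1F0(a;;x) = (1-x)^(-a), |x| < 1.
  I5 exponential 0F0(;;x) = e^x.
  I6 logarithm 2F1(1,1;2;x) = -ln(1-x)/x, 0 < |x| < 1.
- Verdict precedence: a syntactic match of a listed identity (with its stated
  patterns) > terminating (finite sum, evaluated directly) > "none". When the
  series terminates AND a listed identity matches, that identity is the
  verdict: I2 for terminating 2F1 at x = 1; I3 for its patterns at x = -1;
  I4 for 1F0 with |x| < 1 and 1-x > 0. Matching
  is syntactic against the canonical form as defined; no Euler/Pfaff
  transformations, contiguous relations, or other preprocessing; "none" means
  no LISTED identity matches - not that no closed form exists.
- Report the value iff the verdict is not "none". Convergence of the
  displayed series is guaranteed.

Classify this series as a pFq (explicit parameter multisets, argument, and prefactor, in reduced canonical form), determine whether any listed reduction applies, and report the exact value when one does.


With C = -9/7: the canonical form is 0F2(-; -2/3, 6/5; -1). Verdict: none. Every listed pattern misses the 0F2 form at -1, upper {-}.

Key step: t_0 being -9/7, striking the common factor k^2 + 1 reduces the term (C = -9/7).
Term ratio: r(k) = (-1) * 1 / [(k-2/3) (k+6/5) (k+1)] - rational in k, leading ratio (-1); with t_0 = -9/7, classification follows.


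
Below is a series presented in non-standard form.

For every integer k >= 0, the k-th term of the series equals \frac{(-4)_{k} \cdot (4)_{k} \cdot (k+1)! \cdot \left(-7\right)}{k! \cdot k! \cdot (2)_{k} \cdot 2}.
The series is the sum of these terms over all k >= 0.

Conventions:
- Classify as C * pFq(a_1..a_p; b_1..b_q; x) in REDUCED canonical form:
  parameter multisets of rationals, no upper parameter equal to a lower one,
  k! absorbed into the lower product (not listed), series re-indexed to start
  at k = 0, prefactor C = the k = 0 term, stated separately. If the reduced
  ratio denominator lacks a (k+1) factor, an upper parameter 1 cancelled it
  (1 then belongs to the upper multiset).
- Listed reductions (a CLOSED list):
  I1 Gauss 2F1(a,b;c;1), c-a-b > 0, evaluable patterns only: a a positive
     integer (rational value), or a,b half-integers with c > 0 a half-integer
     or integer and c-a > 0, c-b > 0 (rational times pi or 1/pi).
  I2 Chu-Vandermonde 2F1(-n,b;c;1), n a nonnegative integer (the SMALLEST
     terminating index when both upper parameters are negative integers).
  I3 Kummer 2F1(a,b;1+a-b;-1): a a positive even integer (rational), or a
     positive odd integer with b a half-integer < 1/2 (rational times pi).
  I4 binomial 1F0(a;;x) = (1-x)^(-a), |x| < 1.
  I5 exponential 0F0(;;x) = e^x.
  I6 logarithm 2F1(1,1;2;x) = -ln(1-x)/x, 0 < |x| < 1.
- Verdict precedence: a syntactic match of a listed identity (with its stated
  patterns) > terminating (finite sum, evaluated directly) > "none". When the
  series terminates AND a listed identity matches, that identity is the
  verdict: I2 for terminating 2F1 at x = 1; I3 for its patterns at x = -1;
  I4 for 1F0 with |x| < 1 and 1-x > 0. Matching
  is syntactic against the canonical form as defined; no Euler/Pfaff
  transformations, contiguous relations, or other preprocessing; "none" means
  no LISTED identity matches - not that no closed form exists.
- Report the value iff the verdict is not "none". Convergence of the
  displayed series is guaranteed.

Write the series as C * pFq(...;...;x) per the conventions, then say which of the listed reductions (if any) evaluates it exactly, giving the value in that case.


The series (x = 1) is 2F1: upper {-4, 4}, lower {1}, prefactor -\frac{7}{2}. Verdict at x = 1: the Chu-Vandermonde identity I2 matches (terminating 2F1 at x = 1 with n = 4, b = 4, c = 1). Hence: 0.

The tell: with t_0 = -\frac{7}{2}, the factorial ratio (C = -7/2) (k+a-1)!/(a-1)! is a rising factorial (a)_k.
Consecutive-term ratio: r(k) = 1 * (k-4) (k+4) / [(k+1) (k+1)] - rational in k. x = 1; t_0 = -\frac{7}{2}; negate the roots.
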